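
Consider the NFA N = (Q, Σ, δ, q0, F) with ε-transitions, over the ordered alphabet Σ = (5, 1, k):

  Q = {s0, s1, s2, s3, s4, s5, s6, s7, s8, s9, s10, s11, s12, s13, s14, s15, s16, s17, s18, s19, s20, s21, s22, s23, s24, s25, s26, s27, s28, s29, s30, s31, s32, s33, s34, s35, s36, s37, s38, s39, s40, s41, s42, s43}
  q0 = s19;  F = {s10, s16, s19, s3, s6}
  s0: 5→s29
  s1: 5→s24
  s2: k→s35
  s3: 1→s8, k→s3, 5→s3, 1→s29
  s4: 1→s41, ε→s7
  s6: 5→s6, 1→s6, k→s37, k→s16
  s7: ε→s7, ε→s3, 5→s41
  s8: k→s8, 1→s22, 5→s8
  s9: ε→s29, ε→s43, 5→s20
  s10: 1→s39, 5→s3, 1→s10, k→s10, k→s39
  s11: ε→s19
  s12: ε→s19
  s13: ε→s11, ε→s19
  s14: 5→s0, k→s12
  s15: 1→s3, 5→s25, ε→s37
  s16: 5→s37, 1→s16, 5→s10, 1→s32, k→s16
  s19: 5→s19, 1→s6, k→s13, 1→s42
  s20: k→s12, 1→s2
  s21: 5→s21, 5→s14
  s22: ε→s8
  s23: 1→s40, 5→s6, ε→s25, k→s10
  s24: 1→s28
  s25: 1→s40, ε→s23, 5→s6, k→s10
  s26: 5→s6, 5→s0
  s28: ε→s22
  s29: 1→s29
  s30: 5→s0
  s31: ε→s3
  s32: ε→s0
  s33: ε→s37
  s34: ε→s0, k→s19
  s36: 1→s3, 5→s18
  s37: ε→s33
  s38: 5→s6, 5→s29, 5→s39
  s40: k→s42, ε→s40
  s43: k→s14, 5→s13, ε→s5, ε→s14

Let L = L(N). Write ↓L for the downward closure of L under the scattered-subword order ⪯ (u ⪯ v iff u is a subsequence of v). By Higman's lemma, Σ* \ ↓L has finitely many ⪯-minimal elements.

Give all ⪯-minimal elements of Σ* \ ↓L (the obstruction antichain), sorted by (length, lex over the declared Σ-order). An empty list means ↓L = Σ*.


|Q|=44, |F|=5, |δ|=81 (22 ε).
min D↑ (6 st, q0=0, F={5}): 0:5→0,1→1,k→0 1:5→1,1→1,k→2 2:5→3,1→2,k→2 3:5→4,1→3,k→3 4:5→4,1→5,k→4 5:5→5,1→5,k→5 [Hopcroft].
'1k551': N↓-sim [16, 13, 11, 8, 4, 3] end={s22,s29,s8} ∉↓L; 5/5 single-dels accept.
1 words, ⪯-incomp.

Antichain: [1k551].


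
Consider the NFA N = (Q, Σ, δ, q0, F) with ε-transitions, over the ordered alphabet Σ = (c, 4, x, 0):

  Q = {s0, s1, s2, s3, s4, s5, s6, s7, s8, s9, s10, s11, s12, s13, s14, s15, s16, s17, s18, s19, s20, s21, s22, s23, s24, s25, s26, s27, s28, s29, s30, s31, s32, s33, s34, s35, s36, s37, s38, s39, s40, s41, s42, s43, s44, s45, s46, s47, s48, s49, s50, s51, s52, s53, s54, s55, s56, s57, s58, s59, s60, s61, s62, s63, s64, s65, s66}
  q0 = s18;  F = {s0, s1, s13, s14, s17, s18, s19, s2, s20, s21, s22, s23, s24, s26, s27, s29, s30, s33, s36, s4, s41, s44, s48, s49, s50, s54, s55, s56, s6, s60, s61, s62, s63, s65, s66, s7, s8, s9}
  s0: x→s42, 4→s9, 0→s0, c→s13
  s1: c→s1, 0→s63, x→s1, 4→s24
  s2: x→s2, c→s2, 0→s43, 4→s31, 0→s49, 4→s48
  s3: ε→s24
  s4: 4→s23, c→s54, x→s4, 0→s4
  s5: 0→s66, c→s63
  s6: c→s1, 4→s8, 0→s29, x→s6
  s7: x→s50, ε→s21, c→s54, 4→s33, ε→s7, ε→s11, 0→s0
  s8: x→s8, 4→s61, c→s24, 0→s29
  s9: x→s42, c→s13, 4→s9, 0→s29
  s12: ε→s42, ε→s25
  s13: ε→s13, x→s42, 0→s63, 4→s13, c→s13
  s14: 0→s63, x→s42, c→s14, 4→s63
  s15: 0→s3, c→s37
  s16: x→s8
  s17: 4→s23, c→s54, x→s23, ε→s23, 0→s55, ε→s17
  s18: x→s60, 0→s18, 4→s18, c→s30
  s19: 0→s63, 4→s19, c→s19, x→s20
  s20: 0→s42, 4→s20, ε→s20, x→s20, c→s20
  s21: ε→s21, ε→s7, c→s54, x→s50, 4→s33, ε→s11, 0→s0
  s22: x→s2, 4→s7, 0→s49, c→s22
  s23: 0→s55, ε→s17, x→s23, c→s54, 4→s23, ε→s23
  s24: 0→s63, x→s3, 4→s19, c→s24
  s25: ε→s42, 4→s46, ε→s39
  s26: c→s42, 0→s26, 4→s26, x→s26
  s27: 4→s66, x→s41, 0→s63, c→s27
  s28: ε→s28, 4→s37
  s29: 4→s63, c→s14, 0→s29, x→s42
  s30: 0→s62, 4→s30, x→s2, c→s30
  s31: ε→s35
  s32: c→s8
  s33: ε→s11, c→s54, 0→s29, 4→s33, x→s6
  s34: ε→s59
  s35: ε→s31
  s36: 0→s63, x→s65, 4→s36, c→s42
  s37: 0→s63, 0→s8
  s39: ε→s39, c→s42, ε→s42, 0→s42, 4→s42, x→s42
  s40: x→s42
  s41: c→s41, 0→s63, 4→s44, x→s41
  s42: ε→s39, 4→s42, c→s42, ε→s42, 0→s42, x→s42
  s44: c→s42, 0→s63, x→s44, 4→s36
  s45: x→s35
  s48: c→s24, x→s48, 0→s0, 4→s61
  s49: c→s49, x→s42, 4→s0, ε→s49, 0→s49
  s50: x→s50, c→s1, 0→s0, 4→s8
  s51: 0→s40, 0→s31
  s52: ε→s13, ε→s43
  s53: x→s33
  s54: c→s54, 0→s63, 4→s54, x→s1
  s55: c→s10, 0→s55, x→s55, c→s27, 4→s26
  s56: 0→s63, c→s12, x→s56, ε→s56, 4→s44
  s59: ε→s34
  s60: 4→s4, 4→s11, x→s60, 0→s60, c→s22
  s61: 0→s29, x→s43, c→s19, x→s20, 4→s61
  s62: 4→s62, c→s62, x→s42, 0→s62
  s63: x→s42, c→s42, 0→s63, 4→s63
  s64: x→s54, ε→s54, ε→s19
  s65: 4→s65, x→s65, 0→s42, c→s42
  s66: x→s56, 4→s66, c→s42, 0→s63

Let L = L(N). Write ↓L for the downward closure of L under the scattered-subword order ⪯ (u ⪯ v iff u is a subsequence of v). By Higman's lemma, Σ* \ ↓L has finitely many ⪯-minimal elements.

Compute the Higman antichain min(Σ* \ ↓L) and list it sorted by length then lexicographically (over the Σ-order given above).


A = [c0x, x4c0c, cx44x0, x4404c].

|Q|=67, |F|=38, |δ|=214 (33 ε).
min D↑ (37 st, q0=0, F={9}): 0:c→1,4→0,x→2,0→0 1:c→1,4→1,x→3,0→4 2:c→5,4→6,x→2,0→2 3:c→3,4→7,x→3,0→8 4:c→4,4→4,x→9,0→4 5:c→5,4→10,x→3,0→8 6:c→11,4→12,x→6,0→6 7:c→13,4→14,x→7,0→15 8:c→8,4→15,x→9,0→8 9:c→9,4→9,x→9,0→9 10:c→11,4→16,x→17,0→15 11:c→11,4→11,x→18,0→19 12:c→11,4→12,x→12,0→20 13:c→13,4→21,x→13,0→19 14:c→21,4→14,x→22,0→23 15:c→24,4→25,x→9,0→15 16:c→11,4→16,x→26,0→23 17:c→18,4→27,x→17,0→15 18:c→18,4→13,x→18,0→19 19:c→9,4→19,x→9,0→19 20:c→28,4→29,x→20,0→20 21:c→21,4→21,x→22,0→19 22:c→22,4→22,x→22,0→9 23:c→30,4→19,x→9,0→23 24:c→24,4→24,x→9,0→19 25:c→24,4→25,x→9,0→23 26:c→18,4→27,x→26,0→23 27:c→13,4→14,x→27,0→23 28:c→28,4→31,x→32,0→19 29:c→9,4→29,x→29,0→29 30:c→30,4→19,x→9,0→19 31:c→9,4→31,x→33,0→19 32:c→32,4→34,x→32,0→19 33:c→9,4→34,x→33,0→19 34:c→9,4→35,x→34,0→19 35:c→9,4→35,x→36,0→19 36:c→9,4→36,x→36,0→9 [Hopcroft].
'c0x': run [49, 42, 11, 2] end={s39,s42} — reject; 3/3 single-dels accept.
'x4c0c': |S_i|=[49, 46, 42, 22, 3, 2] end={s39,s42} ∉↓L; 5/5 single-dels accept.
'cx44x0': run [49, 42, 31, 22, 13, 5, 2] end={s39,s42} — reject; 6/6 del acc.
'x4404c': run [49, 46, 42, 34, 18, 12, 5] end={s12,s25,s39,s42,s46} ∉↓L; 6/6 single-dels accept.
4 minimals (antichain).


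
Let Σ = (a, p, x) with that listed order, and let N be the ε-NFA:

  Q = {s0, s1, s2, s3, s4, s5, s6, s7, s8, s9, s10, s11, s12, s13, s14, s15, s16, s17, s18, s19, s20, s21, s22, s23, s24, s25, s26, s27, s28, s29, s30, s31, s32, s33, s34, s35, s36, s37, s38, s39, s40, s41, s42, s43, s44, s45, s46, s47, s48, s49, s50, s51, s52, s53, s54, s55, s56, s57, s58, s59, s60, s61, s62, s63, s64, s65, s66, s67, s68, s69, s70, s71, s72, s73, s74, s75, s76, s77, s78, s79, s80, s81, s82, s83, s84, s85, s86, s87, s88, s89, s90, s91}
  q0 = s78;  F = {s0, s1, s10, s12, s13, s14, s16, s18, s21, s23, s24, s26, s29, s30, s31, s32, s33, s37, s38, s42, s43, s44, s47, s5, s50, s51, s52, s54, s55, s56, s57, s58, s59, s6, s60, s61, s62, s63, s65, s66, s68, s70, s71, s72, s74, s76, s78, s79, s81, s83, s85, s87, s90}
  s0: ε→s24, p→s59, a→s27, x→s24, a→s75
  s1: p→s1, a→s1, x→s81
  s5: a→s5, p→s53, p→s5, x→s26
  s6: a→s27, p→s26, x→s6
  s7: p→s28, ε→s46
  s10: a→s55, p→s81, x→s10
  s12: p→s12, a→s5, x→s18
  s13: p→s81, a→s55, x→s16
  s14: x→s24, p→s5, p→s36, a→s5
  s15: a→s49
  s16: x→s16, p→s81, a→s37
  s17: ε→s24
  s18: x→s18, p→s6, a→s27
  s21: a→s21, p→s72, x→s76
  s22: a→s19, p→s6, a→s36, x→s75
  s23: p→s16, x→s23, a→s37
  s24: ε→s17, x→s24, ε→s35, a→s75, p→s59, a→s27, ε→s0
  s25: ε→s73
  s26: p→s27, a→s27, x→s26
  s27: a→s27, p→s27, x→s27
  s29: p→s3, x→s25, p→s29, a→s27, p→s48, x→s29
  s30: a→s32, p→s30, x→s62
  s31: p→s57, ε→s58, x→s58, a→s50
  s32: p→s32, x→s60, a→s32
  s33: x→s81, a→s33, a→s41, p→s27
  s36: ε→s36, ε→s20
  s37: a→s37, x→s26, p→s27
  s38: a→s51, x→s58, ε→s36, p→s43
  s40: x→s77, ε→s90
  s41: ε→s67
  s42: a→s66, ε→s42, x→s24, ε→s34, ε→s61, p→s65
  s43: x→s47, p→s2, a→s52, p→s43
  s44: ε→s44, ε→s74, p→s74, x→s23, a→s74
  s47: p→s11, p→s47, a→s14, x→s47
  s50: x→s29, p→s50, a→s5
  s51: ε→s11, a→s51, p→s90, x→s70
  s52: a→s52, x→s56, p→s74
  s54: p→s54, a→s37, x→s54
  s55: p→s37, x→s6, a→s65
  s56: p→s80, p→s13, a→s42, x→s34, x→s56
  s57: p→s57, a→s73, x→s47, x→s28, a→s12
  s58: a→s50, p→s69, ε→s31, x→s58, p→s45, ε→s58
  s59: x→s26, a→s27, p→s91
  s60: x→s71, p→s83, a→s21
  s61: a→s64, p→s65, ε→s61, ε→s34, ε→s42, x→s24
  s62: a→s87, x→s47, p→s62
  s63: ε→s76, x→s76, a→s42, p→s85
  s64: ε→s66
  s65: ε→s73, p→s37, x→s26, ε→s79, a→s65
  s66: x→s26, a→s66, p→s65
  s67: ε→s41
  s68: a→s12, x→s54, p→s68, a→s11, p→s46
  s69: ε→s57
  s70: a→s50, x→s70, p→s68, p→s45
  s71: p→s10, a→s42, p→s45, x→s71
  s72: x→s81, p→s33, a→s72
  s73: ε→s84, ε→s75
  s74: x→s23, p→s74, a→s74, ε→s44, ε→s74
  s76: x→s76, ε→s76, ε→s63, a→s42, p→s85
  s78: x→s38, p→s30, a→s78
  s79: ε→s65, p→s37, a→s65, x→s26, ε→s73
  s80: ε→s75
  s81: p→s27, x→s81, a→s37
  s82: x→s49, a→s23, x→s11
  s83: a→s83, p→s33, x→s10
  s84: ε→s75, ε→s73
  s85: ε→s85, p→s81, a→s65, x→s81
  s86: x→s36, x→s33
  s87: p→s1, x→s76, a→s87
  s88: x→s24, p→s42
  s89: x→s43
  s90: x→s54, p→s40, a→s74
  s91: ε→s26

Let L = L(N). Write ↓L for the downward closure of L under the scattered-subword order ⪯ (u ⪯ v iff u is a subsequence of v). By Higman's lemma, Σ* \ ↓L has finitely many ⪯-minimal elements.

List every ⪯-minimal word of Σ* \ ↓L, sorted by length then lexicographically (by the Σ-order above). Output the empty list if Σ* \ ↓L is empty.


|Q|=92, |F|=53, |δ|=239 (43 ε).
min D↑ (48 st, q0=0, F={40}): 0:a→0,p→1,x→2 1:a→3,p→1,x→4 2:a→5,p→6,x→7 3:a→3,p→3,x→8 4:a→9,p→4,x→10 5:a→5,p→11,x→12 6:a→13,p→6,x→10 7:a→14,p→15,x→7 8:a→16,p→17,x→18 9:a→9,p→19,x→20 10:a→21,p→10,x→10 11:a→22,p→11,x→23 12:a→14,p→24,x→12 13:a→13,p→22,x→25 14:a→26,p→14,x→27 15:a→28,p→15,x→10 16:a→16,p→29,x→20 17:a→17,p→30,x→31 18:a→32,p→31,x→18 19:a→19,p→19,x→33 20:a→32,p→34,x→20 21:a→26,p→26,x→35 22:a→22,p→22,x→36 23:a→37,p→23,x→23 24:a→28,p→24,x→23 25:a→32,p→38,x→25 26:a→26,p→26,x→39 27:a→40,p→27,x→27 28:a→26,p→28,x→41 29:a→29,p→30,x→33 30:a→30,p→40,x→33 31:a→42,p→33,x→31 32:a→43,p→44,x→35 33:a→37,p→40,x→33 34:a→44,p→33,x→33 35:a→40,p→45,x→35 36:a→37,p→46,x→36 37:a→37,p→40,x→39 38:a→42,p→33,x→46 39:a→40,p→40,x→39 40:a→40,p→40,x→40 41:a→40,p→47,x→41 42:a→44,p→37,x→47 43:a→43,p→44,x→39 44:a→44,p→37,x→39 45:a→40,p→39,x→39 46:a→37,p→33,x→46 47:a→40,p→39,x→47 (ε-aug+det+¬).
'xxaxa': |S_i|=[79, 76, 57, 34, 17, 2] end={s27,s75} ∉↓L; 5/5 deletions ∈↓L.
'paxppp': run [79, 73, 54, 41, 24, 8, 1] end={s27} rej; 6/6 single-dels accept.
'pxapxp': run [79, 73, 58, 39, 21, 4, 1] end={s27} rej; 6/6 del acc.
'xapxap': N↓-sim [79, 76, 64, 44, 17, 3, 1] end={s27} — reject; 6/6 deletions ∈↓L.
'xxaaxp': run [79, 76, 57, 34, 12, 2, 1] end={s27} rej; 6/6 deletions ∈↓L.
5 obstructions.

A = [xxaxa, paxppp, pxapxp, xapxap, xxaaxp].


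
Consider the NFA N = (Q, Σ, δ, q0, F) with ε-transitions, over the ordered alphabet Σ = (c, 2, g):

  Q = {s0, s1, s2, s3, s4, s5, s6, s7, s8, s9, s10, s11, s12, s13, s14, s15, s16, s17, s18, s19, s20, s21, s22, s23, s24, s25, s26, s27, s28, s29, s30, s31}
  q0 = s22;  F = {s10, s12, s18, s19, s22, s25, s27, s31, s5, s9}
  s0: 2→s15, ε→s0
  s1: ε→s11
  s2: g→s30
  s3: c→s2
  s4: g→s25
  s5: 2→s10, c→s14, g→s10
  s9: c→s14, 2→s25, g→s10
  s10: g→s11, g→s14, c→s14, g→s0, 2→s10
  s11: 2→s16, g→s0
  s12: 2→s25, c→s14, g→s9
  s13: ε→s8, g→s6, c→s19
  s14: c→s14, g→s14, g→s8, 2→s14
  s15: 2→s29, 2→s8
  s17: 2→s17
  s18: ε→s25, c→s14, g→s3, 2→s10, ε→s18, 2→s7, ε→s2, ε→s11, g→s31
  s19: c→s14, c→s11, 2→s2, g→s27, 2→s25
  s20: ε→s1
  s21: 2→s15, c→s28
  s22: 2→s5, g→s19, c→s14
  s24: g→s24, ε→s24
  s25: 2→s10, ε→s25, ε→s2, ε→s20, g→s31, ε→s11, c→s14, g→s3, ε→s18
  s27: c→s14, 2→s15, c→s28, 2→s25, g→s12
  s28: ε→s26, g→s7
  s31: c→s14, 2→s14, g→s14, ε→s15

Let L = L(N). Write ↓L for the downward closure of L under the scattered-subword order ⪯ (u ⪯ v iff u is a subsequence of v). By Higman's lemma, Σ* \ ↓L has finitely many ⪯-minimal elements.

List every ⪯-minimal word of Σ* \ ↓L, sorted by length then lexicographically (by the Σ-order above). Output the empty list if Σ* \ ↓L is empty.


Antichain: [c, 22g, 2gg, g2g2, gggggg].

|Q|=32, |F|=10, |δ|=74 (16 ε).
min D↑ (10 st, q0=0, F={1}): 0:c→1,2→2,g→3 1:c→1,2→1,g→1 2:c→1,2→4,g→4 3:c→1,2→5,g→6 4:c→1,2→4,g→1 5:c→1,2→4,g→7 6:c→1,2→5,g→8 7:c→1,2→1,g→1 8:c→1,2→5,g→9 9:c→1,2→5,g→4 (ε-aug+det+¬).
'c': |S_i|=[25, 12] end={s0,s11,s14,s15,s16,s2,s26,s28,s29,s30,s7,s8} — reject; 1/1 deletions ∈↓L.
'22g': |S_i|=[25, 18, 9, 7] end={s0,s11,s14,s15,s16,s29,s8} rej; 3/3 deletions ∈↓L.
'2gg': |S_i|=[25, 18, 12, 8] end={s0,s11,s14,s15,s16,s29,s30,s8} rej; 3/3 del acc.
'g2g2': N↓-sim [25, 23, 17, 11, 5] end={s14,s15,s16,s29,s8} — reject; 4/4 single-dels accept.
'gggggg': run [25, 23, 22, 19, 18, 12, 8] end={s0,s11,s14,s15,s16,s29,s30,s8} ∉↓L; 6/6 del acc.
5 words, ⪯-incomp.


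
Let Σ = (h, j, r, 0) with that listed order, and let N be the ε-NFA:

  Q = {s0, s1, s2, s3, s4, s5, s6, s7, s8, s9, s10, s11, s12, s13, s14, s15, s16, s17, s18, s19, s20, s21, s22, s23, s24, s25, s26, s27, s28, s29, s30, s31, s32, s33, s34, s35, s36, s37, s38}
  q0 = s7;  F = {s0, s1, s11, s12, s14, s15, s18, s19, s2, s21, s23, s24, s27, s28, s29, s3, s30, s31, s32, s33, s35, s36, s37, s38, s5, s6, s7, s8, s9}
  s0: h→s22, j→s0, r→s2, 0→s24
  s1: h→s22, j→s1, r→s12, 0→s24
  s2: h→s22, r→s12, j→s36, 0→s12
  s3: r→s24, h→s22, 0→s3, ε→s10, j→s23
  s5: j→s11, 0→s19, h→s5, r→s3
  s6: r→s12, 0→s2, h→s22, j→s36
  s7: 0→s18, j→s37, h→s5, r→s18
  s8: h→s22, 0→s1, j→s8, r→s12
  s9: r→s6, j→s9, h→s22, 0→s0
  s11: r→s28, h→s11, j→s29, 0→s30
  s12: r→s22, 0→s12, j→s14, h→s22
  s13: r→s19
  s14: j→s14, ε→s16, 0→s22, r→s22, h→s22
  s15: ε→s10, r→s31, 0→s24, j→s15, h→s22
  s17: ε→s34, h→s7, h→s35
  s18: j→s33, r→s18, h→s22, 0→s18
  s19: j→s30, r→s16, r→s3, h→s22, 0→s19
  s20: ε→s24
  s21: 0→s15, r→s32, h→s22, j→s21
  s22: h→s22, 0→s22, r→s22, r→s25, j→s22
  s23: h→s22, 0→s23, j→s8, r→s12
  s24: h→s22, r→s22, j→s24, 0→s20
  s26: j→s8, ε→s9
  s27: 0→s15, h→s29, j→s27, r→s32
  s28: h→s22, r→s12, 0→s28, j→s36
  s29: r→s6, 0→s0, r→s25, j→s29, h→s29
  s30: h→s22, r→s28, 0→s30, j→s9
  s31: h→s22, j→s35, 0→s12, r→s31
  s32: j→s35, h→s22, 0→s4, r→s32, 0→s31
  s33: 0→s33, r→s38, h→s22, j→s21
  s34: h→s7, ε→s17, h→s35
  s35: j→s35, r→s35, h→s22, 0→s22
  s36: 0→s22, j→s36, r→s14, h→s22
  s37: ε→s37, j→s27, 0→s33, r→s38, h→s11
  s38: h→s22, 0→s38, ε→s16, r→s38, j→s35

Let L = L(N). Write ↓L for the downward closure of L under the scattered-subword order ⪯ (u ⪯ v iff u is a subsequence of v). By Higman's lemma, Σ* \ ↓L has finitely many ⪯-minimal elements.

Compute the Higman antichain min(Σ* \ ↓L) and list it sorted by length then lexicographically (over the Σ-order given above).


Antichain: [rh, 0h, hrrr, jrj0, jj00r].

|Q|=39, |F|=29, |δ|=139 (9 ε).
min D↑ (30 st, q0=0, F={10}): 0:h→1,j→2,r→3,0→3 1:h→1,j→4,r→5,0→6 2:h→4,j→7,r→8,0→9 3:h→10,j→9,r→3,0→3 4:h→4,j→11,r→12,0→13 5:h→10,j→14,r→15,0→5 6:h→10,j→13,r→5,0→6 7:h→11,j→7,r→16,0→17 8:h→10,j→18,r→8,0→8 9:h→10,j→19,r→8,0→9 10:h→10,j→10,r→10,0→10 11:h→11,j→11,r→20,0→21 12:h→10,j→22,r→23,0→12 13:h→10,j→24,r→12,0→13 14:h→10,j→25,r→23,0→14 15:h→10,j→15,r→10,0→15 16:h→10,j→18,r→16,0→26 17:h→10,j→17,r→26,0→15 18:h→10,j→18,r→18,0→10 19:h→10,j→19,r→16,0→17 20:h→10,j→22,r→23,0→27 21:h→10,j→21,r→27,0→15 22:h→10,j→22,r→28,0→10 23:h→10,j→28,r→10,0→23 24:h→10,j→24,r→20,0→21 25:h→10,j→25,r→23,0→29 26:h→10,j→18,r→26,0→23 27:h→10,j→22,r→23,0→23 28:h→10,j→28,r→10,0→10 29:h→10,j→29,r→23,0→15 [Hopcroft].
'rh': |S_i|=[35, 25, 2] end={s22,s25} rej; 2/2 single-dels accept.
'0h': |S_i|=[35, 29, 2] end={s22,s25} ∉↓L; 2/2 del acc.
'hrrr': |S_i|=[35, 23, 16, 7, 2] end={s22,s25} ∉↓L; 4/4 single-dels accept.
'jrj0': run [35, 30, 14, 6, 2] end={s22,s25} — reject; 4/4 deletions ∈↓L.
'jj00r': N↓-sim [35, 30, 23, 16, 7, 2] end={s22,s25} ∉↓L; 5/5 single-dels accept.
5 words, ⪯-incomp.


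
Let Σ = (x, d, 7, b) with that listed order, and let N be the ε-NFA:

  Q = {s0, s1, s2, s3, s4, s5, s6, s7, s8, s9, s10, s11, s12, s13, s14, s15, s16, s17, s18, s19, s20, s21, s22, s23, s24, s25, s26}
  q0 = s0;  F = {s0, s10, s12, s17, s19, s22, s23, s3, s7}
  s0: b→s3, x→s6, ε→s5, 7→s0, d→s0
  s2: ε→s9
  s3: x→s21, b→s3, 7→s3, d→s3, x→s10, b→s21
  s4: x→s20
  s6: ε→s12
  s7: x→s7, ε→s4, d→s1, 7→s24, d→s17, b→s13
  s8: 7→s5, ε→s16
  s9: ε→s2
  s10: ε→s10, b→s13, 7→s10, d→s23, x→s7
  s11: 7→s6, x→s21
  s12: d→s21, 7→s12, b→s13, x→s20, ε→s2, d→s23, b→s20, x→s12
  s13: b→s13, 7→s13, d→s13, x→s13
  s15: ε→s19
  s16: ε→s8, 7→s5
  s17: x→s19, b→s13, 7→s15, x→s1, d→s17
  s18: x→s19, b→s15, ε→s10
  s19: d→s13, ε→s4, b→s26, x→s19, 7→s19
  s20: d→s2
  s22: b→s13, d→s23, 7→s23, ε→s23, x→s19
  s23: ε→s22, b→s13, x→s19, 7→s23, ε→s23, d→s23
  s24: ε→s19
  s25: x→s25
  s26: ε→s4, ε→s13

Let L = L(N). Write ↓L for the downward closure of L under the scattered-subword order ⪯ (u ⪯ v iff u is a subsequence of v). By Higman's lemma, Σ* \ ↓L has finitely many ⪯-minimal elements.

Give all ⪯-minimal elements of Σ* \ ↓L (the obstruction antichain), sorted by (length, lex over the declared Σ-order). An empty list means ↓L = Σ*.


Antichain: [xb, xdxd, bxx7d].

|Q|=27, |F|=9, |δ|=74 (18 ε).
min D↑ (9 st, q0=0, F={4}): 0:x→1,d→0,7→0,b→2 1:x→1,d→3,7→1,b→4 2:x→5,d→2,7→2,b→2 3:x→6,d→3,7→3,b→4 4:x→4,d→4,7→4,b→4 5:x→7,d→3,7→5,b→4 6:x→6,d→4,7→6,b→4 7:x→7,d→8,7→6,b→4 8:x→6,d→8,7→6,b→4.
'xb': run [21, 18, 6] end={s13,s2,s20,s26,s4,s9} — reject; 2/2 deletions ∈↓L.
'xdxd': run [21, 18, 13, 8, 3] end={s13,s2,s9} rej; 4/4 del acc.
'bxx7d': |S_i|=[21, 17, 16, 12, 9, 3] end={s13,s2,s9} — reject; 5/5 single-dels accept.
3 obstructions.


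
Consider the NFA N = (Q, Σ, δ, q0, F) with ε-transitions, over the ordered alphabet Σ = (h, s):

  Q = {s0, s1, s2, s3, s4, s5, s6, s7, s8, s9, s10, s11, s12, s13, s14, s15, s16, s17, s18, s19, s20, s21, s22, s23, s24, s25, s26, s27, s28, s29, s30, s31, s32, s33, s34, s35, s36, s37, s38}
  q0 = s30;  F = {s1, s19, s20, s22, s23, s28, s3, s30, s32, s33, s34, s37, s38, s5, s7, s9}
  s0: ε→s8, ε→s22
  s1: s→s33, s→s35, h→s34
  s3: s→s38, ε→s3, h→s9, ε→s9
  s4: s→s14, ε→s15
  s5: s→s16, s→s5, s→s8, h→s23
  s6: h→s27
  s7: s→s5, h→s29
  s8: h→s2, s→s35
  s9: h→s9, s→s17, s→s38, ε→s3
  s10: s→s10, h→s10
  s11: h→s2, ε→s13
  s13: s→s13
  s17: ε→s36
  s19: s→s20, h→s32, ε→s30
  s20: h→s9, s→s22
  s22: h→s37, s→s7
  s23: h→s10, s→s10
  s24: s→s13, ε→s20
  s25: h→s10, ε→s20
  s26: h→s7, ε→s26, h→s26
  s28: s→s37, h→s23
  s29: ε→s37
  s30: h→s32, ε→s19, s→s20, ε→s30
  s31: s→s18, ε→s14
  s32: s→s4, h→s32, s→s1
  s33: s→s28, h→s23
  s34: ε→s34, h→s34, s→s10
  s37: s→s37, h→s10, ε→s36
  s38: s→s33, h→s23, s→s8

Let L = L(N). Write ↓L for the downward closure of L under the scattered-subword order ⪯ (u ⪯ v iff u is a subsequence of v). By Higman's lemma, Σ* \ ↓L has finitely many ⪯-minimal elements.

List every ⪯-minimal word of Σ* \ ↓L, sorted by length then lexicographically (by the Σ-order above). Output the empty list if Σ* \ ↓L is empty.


|Q|=39, |F|=16, |δ|=69 (18 ε).
min D↑ (15 st, q0=0, F={11}): 0:h→1,s→2 1:h→1,s→3 2:h→4,s→5 3:h→6,s→7 4:h→4,s→8 5:h→9,s→10 6:h→6,s→11 7:h→12,s→13 8:h→12,s→7 9:h→11,s→9 10:h→9,s→14 11:h→11,s→11 12:h→11,s→11 13:h→12,s→9 14:h→12,s→14 [Hopcroft].
'hshs': N↓-sim [27, 20, 16, 4, 1] end={s10} ∉↓L; 4/4 del acc.
'sshh': |S_i|=[27, 24, 17, 6, 1] end={s10} ∉↓L; 4/4 del acc.
'hssssh': |S_i|=[27, 20, 16, 10, 6, 3, 1] end={s10} rej; 6/6 deletions ∈↓L.
'sssshs': |S_i|=[27, 24, 17, 13, 10, 3, 1] end={s10} rej; 6/6 deletions ∈↓L.
4 minimals (antichain).

A = [hshs, sshh, hssssh, sssshs].


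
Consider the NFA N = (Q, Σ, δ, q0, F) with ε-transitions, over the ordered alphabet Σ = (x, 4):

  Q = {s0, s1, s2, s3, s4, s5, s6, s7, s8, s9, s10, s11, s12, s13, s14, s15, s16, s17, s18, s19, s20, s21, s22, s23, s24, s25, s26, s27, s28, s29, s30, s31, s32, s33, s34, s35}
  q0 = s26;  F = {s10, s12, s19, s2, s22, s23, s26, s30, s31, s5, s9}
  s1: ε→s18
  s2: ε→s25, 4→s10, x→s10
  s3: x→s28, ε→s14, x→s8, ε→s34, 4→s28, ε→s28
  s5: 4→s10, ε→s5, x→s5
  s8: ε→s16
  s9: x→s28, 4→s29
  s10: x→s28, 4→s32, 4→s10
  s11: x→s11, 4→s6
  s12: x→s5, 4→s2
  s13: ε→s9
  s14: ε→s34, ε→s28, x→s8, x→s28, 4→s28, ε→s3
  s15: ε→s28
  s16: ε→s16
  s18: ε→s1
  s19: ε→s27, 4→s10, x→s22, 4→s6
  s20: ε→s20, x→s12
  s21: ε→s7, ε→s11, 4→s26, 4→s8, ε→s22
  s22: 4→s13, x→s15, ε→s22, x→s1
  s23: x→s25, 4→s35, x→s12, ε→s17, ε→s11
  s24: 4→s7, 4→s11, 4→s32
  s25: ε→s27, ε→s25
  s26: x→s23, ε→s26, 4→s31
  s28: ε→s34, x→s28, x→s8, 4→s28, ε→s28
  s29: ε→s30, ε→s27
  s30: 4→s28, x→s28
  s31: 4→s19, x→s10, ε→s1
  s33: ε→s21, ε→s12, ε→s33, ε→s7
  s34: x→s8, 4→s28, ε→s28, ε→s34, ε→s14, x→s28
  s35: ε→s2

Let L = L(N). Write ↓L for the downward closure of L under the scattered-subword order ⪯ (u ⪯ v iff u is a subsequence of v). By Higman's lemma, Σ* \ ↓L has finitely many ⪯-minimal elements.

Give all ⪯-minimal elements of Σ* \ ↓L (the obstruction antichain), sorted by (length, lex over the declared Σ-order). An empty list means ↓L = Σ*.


|Q|=36, |F|=11, |δ|=84 (38 ε).
min D↑ (12 st, q0=0, F={8}): 0:x→1,4→2 1:x→3,4→4 2:x→5,4→6 3:x→7,4→4 4:x→5,4→5 5:x→8,4→5 6:x→9,4→5 7:x→7,4→5 8:x→8,4→8 9:x→8,4→10 10:x→8,4→11 11:x→8,4→8 [Hopcroft].
'4xx': run [29, 23, 17, 9] end={s1,s14,s15,s16,s18,s28,s3,s34,s8} ∉↓L; 3/3 single-dels accept.
'x44x': N↓-sim [29, 26, 17, 11, 6] end={s14,s16,s28,s3,s34,s8} rej; 4/4 single-dels accept.
'444x': run [29, 23, 19, 14, 6] end={s14,s16,s28,s3,s34,s8} ∉↓L; 4/4 single-dels accept.
'xxx4x': run [29, 26, 18, 11, 9, 6] end={s14,s16,s28,s3,s34,s8} ∉↓L; 5/5 single-dels accept.
'44x444': |S_i|=[29, 23, 19, 15, 11, 9, 6] end={s14,s16,s28,s3,s34,s8} ∉↓L; 6/6 single-dels accept.
5 minimals (antichain).

Antichain: [4xx, x44x, 444x, xxx4x, 44x444].


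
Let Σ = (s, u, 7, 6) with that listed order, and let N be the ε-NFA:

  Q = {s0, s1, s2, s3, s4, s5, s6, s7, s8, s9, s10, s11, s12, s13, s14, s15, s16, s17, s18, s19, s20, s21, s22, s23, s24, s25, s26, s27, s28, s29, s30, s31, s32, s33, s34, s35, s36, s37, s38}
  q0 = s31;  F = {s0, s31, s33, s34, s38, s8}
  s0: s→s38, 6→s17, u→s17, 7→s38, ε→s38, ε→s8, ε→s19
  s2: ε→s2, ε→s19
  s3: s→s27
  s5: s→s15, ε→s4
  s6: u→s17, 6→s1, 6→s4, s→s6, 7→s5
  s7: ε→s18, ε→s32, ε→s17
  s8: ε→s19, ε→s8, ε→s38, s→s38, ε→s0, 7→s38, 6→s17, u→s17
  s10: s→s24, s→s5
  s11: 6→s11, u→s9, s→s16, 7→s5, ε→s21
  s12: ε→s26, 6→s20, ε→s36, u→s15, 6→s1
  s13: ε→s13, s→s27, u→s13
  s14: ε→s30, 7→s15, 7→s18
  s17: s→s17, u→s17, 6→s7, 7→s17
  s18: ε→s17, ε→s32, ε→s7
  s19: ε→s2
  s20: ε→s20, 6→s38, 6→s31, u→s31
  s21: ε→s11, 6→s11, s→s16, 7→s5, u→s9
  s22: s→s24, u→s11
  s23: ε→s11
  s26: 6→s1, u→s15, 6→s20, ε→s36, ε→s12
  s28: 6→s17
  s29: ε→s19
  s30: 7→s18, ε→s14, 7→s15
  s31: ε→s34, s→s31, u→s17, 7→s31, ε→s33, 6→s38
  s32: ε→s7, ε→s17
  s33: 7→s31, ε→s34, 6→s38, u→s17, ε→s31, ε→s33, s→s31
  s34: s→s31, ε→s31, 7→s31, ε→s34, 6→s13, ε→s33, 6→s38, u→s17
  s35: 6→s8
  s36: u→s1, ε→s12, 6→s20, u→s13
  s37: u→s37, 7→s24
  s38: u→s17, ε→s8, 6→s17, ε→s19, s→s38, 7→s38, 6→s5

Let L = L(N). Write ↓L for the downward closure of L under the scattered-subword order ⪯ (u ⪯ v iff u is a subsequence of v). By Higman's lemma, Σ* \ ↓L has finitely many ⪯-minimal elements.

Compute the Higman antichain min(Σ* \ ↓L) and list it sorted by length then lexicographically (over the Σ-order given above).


A = [u, 66].

|Q|=39, |F|=6, |δ|=113 (42 ε).
min D↑ (3 st, q0=0, F={1}): 0:s→0,u→1,7→0,6→2 1:s→1,u→1,7→1,6→1 2:s→2,u→1,7→2,6→1 (ε-aug+det+¬).
'u': run [17, 6] end={s13,s17,s18,s27,s32,s7} rej; 1/1 del acc.
'66': run [17, 14, 7] end={s15,s17,s18,s32,s4,s5,s7} rej; 2/2 deletions ∈↓L.
2 minimals (antichain).


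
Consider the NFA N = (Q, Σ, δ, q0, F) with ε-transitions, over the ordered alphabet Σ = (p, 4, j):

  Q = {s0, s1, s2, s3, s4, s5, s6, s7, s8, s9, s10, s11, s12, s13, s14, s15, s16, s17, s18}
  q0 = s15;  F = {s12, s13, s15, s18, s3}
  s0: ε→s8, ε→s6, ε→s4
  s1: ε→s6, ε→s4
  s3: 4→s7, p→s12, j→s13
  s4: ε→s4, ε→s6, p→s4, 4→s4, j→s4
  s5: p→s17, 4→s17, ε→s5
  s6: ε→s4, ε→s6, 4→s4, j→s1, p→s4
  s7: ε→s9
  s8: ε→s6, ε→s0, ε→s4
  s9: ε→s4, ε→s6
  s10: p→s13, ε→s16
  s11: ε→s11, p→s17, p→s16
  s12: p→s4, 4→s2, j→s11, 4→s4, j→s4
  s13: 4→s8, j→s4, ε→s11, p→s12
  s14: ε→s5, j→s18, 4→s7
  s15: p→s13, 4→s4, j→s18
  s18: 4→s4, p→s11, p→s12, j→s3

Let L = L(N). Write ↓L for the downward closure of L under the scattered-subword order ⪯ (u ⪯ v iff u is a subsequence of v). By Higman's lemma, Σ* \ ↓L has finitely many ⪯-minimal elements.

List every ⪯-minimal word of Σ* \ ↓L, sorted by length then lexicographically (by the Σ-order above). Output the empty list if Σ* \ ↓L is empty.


min(Σ*\↓L) = [4, pj, ppp, jpp, jjjj].

|Q|=19, |F|=5, |δ|=51 (20 ε).
min D↑ (6 st, q0=0, F={2}): 0:p→1,4→2,j→3 1:p→4,4→2,j→2 2:p→2,4→2,j→2 3:p→4,4→2,j→5 4:p→2,4→2,j→2 5:p→4,4→2,j→1.
'4': run [16, 8] end={s0,s1,s2,s4,s6,s7,s8,s9} — reject; 1/1 single-dels accept.
'pj': N↓-sim [16, 11, 6] end={s1,s11,s16,s17,s4,s6} rej; 2/2 deletions ∈↓L.
'ppp': run [16, 11, 8, 5] end={s1,s16,s17,s4,s6} ∉↓L; 3/3 deletions ∈↓L.
'jpp': run [16, 15, 8, 5] end={s1,s16,s17,s4,s6} rej; 3/3 single-dels accept.
'jjjj': N↓-sim [16, 15, 14, 11, 6] end={s1,s11,s16,s17,s4,s6} rej; 4/4 single-dels accept.
5 obstructions.


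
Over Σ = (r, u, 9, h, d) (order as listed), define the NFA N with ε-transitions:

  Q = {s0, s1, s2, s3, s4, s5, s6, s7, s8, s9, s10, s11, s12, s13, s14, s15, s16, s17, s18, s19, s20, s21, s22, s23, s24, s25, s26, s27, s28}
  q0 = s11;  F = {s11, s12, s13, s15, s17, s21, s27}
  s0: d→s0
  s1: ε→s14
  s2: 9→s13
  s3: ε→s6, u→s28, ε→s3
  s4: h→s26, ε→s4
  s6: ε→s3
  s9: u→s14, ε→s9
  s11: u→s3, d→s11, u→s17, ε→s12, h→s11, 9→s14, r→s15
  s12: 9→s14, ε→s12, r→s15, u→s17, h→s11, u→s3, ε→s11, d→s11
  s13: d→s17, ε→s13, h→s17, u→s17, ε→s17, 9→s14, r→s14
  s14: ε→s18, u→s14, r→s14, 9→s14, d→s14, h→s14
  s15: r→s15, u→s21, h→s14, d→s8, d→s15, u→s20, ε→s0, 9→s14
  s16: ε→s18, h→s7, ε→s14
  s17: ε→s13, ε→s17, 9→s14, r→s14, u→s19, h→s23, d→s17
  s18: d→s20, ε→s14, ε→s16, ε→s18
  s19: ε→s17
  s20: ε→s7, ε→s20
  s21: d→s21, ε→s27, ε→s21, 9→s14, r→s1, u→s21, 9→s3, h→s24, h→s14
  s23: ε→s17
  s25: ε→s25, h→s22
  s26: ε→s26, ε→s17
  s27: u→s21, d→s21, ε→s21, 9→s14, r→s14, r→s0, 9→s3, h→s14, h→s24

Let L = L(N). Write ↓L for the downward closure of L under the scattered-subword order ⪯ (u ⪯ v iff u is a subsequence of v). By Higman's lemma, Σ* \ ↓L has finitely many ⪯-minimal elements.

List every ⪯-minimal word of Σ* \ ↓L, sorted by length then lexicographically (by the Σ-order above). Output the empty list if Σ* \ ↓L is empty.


|Q|=29, |F|=7, |δ|=87 (30 ε).
min D↑ (5 st, q0=0, F={3}): 0:r→1,u→2,9→3,h→0,d→0 1:r→1,u→4,9→3,h→3,d→1 2:r→3,u→2,9→3,h→2,d→2 3:r→3,u→3,9→3,h→3,d→3 4:r→3,u→4,9→3,h→3,d→4 (ε-aug+det+¬).
'9': N↓-sim [21, 8] end={s14,s16,s18,s20,s28,s3,s6,s7} — reject; 1/1 single-dels accept.
'rh': run [21, 15, 6] end={s14,s16,s18,s20,s24,s7} rej; 2/2 del acc.
'ur': |S_i|=[21, 17, 7] end={s0,s1,s14,s16,s18,s20,s7} rej; 2/2 deletions ∈↓L.
3 words, ⪯-incomp.

min(Σ*\↓L) = [9, rh, ur].


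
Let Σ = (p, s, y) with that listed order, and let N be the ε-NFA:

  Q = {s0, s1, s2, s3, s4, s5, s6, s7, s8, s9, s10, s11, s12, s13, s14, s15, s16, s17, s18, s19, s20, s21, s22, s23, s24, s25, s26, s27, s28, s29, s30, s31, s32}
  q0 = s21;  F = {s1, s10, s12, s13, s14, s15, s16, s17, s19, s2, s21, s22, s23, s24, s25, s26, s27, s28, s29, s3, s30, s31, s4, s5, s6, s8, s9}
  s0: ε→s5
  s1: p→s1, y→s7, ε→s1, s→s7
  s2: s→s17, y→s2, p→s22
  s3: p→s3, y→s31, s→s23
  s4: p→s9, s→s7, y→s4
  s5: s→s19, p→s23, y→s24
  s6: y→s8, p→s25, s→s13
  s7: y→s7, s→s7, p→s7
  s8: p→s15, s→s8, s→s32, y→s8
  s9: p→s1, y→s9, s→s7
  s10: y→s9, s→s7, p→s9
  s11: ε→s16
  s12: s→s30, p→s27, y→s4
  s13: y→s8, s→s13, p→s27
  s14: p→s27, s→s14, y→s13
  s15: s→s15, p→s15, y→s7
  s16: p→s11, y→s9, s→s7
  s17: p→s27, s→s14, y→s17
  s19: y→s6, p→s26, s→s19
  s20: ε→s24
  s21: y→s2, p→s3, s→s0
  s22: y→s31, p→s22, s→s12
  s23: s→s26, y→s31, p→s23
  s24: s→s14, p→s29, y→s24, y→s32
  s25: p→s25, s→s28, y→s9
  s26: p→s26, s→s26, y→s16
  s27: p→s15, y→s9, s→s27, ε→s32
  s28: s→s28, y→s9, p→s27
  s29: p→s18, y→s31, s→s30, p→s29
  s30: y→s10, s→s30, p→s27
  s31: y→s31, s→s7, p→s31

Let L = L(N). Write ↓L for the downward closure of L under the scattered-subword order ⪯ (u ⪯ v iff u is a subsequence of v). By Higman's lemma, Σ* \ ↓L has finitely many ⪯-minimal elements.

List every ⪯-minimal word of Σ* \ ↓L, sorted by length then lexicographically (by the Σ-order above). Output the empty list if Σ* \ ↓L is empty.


|Q|=33, |F|=27, |δ|=92 (5 ε).
min D↑ (28 st, q0=0, F={11}): 0:p→1,s→2,y→3 1:p→1,s→4,y→5 2:p→4,s→6,y→7 3:p→8,s→9,y→3 4:p→4,s→10,y→5 5:p→5,s→11,y→5 6:p→10,s→6,y→12 7:p→13,s→14,y→7 8:p→8,s→15,y→5 9:p→16,s→14,y→9 10:p→10,s→10,y→17 11:p→11,s→11,y→11 12:p→18,s→19,y→20 13:p→13,s→21,y→5 14:p→16,s→14,y→19 15:p→16,s→21,y→22 16:p→23,s→16,y→24 17:p→17,s→11,y→24 18:p→18,s→25,y→24 19:p→16,s→19,y→20 20:p→23,s→20,y→20 21:p→16,s→21,y→26 22:p→24,s→11,y→22 23:p→23,s→23,y→11 24:p→27,s→11,y→24 25:p→16,s→25,y→24 26:p→24,s→11,y→24 27:p→27,s→11,y→11.
'pys': run [32, 21, 8, 1] end={s7} rej; 3/3 deletions ∈↓L.
'ysppy': N↓-sim [32, 25, 15, 6, 3, 1] end={s7} — reject; 5/5 single-dels accept.
'ssyypy': N↓-sim [32, 28, 18, 14, 6, 3, 1] end={s7} — reject; 6/6 deletions ∈↓L.
3 obstructions.

min(Σ*\↓L) = [pys, ysppy, ssyypy].


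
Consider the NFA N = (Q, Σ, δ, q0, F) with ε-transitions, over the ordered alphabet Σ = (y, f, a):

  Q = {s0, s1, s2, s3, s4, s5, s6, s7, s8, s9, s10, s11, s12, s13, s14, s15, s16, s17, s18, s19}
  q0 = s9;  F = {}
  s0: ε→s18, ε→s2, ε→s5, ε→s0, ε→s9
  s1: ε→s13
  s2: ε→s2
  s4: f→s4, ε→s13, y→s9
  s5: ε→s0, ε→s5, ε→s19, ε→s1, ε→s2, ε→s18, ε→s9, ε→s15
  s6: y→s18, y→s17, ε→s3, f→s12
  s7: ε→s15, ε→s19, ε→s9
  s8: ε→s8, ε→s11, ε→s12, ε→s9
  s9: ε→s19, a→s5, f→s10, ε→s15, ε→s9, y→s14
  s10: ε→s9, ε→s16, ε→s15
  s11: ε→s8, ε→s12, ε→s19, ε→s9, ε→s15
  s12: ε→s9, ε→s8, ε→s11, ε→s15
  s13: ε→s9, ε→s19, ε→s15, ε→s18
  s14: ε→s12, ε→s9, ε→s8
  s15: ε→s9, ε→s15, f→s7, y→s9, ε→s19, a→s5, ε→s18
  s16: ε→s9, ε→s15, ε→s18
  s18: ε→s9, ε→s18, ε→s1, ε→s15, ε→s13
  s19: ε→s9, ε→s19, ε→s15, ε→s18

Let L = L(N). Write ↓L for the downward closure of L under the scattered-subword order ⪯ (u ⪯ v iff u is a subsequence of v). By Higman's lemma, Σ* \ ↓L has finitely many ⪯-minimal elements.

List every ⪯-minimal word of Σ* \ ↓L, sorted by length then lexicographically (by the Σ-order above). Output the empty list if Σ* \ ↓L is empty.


min(Σ*\↓L) = [ε].

|Q|=20, |F|=0, |δ|=73 (62 ε).
min D↑ (1 st, q0=0, F={0}): 0:y→0,f→0,a→0 [Hopcroft].
ε ∈ L(D↑) — L = ∅.


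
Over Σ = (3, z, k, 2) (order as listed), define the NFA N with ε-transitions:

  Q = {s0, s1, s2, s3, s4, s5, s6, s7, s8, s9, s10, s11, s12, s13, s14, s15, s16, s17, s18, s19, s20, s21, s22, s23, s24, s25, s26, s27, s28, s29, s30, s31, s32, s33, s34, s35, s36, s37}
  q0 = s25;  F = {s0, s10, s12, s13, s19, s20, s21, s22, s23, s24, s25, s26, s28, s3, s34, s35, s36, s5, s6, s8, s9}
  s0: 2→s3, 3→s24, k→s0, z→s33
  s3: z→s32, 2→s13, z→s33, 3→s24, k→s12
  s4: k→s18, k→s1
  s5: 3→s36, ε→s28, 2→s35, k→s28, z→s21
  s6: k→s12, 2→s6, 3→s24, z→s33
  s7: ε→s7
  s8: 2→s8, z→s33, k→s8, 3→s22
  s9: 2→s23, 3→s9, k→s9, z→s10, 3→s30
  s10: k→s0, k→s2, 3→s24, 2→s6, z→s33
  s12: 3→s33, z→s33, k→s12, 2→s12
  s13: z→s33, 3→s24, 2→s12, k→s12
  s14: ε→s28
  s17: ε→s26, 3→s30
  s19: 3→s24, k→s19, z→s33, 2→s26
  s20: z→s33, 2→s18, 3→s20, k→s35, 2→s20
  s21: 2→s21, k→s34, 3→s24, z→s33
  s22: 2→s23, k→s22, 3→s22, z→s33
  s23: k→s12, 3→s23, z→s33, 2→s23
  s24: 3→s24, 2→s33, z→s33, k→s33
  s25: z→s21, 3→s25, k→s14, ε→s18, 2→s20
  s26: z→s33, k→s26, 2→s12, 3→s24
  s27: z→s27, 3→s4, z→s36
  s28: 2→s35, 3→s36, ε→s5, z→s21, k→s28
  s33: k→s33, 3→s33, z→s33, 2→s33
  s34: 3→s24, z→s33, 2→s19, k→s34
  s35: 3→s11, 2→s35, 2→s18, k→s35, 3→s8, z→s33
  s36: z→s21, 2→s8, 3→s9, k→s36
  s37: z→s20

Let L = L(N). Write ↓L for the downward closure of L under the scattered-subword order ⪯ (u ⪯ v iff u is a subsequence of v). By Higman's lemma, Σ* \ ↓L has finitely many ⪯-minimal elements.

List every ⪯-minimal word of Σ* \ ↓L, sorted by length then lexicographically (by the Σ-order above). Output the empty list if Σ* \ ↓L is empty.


min(Σ*\↓L) = [zz, 2z, z3k, z32, zk2223, k332k3].

|Q|=38, |F|=21, |δ|=107 (6 ε).
min D↑ (21 st, q0=0, F={5}): 0:3→0,z→1,k→2,2→3 1:3→4,z→5,k→6,2→1 2:3→7,z→1,k→2,2→8 3:3→3,z→5,k→8,2→3 4:3→4,z→5,k→5,2→5 5:3→5,z→5,k→5,2→5 6:3→4,z→5,k→6,2→9 7:3→10,z→1,k→7,2→11 8:3→11,z→5,k→8,2→8 9:3→4,z→5,k→9,2→12 10:3→10,z→13,k→10,2→14 11:3→15,z→5,k→11,2→11 12:3→4,z→5,k→12,2→16 13:3→4,z→5,k→17,2→18 14:3→14,z→5,k→16,2→14 15:3→15,z→5,k→15,2→14 16:3→5,z→5,k→16,2→16 17:3→4,z→5,k→17,2→19 18:3→4,z→5,k→16,2→18 19:3→4,z→5,k→16,2→20 20:3→4,z→5,k→16,2→16.
'zz': |S_i|=[28, 14, 2] end={s32,s33} ∉↓L; 2/2 deletions ∈↓L.
'2z': N↓-sim [28, 18, 2] end={s32,s33} rej; 2/2 del acc.
'z3k': N↓-sim [28, 14, 2, 1] end={s33} rej; 3/3 single-dels accept.
'z32': N↓-sim [28, 14, 2, 1] end={s33} rej; 3/3 single-dels accept.
'zk2223': |S_i|=[28, 14, 11, 8, 5, 2, 1] end={s33} — reject; 6/6 del acc.
'k332k3': |S_i|=[28, 26, 21, 14, 8, 2, 1] end={s33} rej; 6/6 deletions ∈↓L.
6 obstructions.


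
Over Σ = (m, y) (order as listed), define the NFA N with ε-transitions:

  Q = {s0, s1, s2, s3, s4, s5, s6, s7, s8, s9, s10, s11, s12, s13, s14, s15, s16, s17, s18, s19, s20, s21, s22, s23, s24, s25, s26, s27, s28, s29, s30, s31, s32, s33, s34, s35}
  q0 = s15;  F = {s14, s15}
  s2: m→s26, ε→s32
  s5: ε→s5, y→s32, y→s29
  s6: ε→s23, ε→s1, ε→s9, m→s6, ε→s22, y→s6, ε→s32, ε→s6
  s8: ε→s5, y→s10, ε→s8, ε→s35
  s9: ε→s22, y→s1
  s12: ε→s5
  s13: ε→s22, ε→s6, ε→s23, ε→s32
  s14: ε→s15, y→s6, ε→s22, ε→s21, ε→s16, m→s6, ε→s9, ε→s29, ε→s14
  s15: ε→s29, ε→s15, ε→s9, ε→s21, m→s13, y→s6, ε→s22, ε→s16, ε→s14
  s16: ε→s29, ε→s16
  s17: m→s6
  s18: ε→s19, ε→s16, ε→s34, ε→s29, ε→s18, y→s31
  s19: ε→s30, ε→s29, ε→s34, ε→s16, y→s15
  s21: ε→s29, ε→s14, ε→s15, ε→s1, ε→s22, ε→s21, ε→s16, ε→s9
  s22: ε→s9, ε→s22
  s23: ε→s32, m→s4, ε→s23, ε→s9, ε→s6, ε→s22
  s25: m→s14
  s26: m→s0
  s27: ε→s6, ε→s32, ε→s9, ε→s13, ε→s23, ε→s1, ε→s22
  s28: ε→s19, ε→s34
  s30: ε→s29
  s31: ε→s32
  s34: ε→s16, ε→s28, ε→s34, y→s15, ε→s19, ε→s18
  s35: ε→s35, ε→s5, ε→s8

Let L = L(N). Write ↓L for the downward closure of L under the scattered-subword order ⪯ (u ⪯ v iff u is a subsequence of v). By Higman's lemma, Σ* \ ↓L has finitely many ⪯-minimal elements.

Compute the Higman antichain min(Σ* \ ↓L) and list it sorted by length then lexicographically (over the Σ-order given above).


|Q|=36, |F|=2, |δ|=94 (76 ε).
min D↑ (2 st, q0=0, F={1}): 0:m→1,y→1 1:m→1,y→1 (ε-aug+det+¬).
'm': run [13, 8] end={s1,s13,s22,s23,s32,s4,s6,s9} rej; 1/1 single-dels accept.
'y': N↓-sim [13, 7] end={s1,s22,s23,s32,s4,s6,s9} ∉↓L; 1/1 single-dels accept.
2 minimals (antichain).

A = [m, y].


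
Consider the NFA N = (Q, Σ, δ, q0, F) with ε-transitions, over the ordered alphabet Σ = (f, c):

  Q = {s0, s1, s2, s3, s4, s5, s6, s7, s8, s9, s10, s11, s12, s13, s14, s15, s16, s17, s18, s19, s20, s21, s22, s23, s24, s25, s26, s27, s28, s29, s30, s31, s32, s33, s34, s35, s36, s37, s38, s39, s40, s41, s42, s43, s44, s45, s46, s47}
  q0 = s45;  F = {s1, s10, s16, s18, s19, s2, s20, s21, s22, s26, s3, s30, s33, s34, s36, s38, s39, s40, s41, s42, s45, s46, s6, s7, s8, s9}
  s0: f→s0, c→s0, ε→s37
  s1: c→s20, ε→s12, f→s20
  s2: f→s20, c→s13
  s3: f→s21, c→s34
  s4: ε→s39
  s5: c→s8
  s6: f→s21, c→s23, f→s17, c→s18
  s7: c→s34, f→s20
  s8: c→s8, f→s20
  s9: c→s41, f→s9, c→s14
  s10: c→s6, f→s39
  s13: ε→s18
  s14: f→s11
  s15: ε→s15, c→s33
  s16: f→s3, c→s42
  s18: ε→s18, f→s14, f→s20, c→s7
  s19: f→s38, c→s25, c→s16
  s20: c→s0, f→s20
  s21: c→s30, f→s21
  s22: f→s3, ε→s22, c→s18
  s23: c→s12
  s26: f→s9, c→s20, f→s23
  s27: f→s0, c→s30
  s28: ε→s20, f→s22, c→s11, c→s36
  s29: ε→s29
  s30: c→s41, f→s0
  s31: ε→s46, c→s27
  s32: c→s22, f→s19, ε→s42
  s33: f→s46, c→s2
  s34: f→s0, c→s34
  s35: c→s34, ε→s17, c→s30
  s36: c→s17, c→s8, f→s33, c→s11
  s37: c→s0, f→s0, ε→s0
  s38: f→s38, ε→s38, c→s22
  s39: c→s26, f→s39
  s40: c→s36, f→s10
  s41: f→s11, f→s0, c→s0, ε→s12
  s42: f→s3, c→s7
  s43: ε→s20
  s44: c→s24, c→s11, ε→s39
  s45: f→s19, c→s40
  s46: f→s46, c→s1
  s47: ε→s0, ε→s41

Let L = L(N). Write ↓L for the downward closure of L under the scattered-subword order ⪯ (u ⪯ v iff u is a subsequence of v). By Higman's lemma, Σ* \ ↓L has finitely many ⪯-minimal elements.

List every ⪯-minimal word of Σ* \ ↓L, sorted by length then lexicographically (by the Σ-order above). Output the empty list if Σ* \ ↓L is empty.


|Q|=48, |F|=26, |δ|=100 (19 ε).
min D↑ (27 st, q0=0, F={23}): 0:f→1,c→2 1:f→3,c→4 2:f→5,c→6 3:f→3,c→7 4:f→8,c→9 5:f→10,c→11 6:f→12,c→13 7:f→8,c→14 8:f→15,c→16 9:f→8,c→17 10:f→10,c→18 11:f→15,c→14 12:f→19,c→20 13:f→21,c→13 14:f→21,c→17 15:f→15,c→22 16:f→23,c→16 17:f→21,c→16 18:f→24,c→21 19:f→19,c→25 20:f→21,c→14 21:f→21,c→23 22:f→23,c→26 23:f→23,c→23 24:f→24,c→26 25:f→21,c→21 26:f→23,c→23 (ε-aug+det+¬).
'fcfcf': N↓-sim [35, 31, 25, 14, 8, 3] end={s0,s11,s37} rej; 5/5 deletions ∈↓L.
'cccfc': N↓-sim [35, 32, 26, 17, 5, 2] end={s0,s37} rej; 5/5 deletions ∈↓L.
'ffccfc': |S_i|=[35, 31, 22, 18, 11, 5, 2] end={s0,s37} ∉↓L; 6/6 single-dels accept.
'fccccf': |S_i|=[35, 31, 25, 16, 9, 6, 3] end={s0,s11,s37} ∉↓L; 6/6 deletions ∈↓L.
'cffccc': run [35, 32, 25, 16, 12, 7, 2] end={s0,s37} rej; 6/6 del acc.
5 obstructions.

Antichain: [fcfcf, cccfc, ffccfc, fccccf, cffccc].
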